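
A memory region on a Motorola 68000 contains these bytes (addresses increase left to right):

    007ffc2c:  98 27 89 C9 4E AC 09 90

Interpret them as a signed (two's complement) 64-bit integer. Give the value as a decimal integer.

-7482860758151460464

Big-endian: lowest address holds the most-significant byte.
The bytes are already most-significant first: 0x982789C94EAC0990.
Top bit is set, so as a signed 64-bit value this is 0x982789C94EAC0990 − 2^64 = -7482860758151460464.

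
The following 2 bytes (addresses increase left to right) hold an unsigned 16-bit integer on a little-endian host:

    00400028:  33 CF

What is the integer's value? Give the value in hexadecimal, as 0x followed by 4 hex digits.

0xCF33

Little-endian: lowest address holds the least-significant byte.
Reassemble most-significant byte first: CF 33 → 0xCF33.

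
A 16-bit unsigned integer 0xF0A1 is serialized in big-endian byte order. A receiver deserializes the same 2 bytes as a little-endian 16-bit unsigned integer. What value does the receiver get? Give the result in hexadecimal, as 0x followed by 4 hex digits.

Stored big-endian, the bytes at ascending addresses are F0 A1.
Read back as little-endian, the first byte is least significant, giving 0xA1F0.

0xA1F0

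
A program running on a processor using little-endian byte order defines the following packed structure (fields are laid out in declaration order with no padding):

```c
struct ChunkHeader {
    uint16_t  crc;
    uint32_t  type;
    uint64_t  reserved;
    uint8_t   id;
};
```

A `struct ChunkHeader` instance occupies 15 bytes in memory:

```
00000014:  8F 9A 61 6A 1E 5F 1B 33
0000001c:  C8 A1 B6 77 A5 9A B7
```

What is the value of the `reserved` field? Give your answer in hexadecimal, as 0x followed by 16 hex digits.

`reserved` follows `crc` (2 B), `type` (4 B), so it starts at offset 2 + 4 = 6 and occupies 8 bytes.
Bytes at offsets 6..13: 1B 33 C8 A1 B6 77 A5 9A.
Little-endian: lowest address holds the least-significant byte.
Reassemble most-significant byte first: 9A A5 77 B6 A1 C8 33 1B → 0x9AA577B6A1C8331B.

0x9AA577B6A1C8331B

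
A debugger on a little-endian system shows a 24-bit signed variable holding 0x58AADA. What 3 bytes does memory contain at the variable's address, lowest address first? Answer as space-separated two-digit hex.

Split into bytes (most-significant first): 58 AA DA.
In little-endian order the low byte comes first in memory.
So at ascending addresses the bytes are DA AA 58.

DA AA 58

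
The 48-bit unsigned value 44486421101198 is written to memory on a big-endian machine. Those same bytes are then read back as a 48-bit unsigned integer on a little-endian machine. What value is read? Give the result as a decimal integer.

44486421101198 in 48-bit hexadecimal is 0x2875CD53BA8E.
Stored big-endian, the bytes at ascending addresses are 28 75 CD 53 BA 8E.
Read back as little-endian, the first byte is least significant, giving 0x8EBA53CD7528.
0x8EBA53CD7528 = 156930921035048.

156930921035048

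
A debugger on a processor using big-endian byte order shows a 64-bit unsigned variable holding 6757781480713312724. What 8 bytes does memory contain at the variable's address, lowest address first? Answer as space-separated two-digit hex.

5D C8 76 73 D3 A1 59 D4

6757781480713312724 in hexadecimal, padded to 64 bits, is 0x5DC87673D3A159D4.
Split into bytes (most-significant first): 5D C8 76 73 D3 A1 59 D4.
In big-endian order the high byte comes first in memory.
So the memory order matches the most-significant-first order: 5D C8 76 73 D3 A1 59 D4.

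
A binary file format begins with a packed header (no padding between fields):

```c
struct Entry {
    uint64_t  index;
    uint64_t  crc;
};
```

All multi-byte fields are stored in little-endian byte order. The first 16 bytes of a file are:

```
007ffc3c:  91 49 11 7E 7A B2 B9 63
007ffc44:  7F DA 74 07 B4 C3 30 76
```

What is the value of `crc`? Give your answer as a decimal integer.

8516522073344236159

`crc` follows `index` (8 bytes), so it starts at byte offset 8 and occupies 8 bytes.
Bytes at offsets 8..15: 7F DA 74 07 B4 C3 30 76.
Little-endian: lowest address holds the least-significant byte.
Reassemble most-significant byte first: 76 30 C3 B4 07 74 DA 7F → 0x7630C3B40774DA7F.
0x7630C3B40774DA7F = 8516522073344236159.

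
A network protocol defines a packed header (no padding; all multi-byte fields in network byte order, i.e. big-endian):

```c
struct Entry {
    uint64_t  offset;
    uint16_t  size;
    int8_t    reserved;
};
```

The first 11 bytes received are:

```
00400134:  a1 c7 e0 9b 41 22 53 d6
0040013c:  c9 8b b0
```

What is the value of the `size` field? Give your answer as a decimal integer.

`size` follows `offset` (8 bytes), so it starts at byte offset 8 and occupies 2 bytes.
Bytes at offsets 8..9: C9 8B.
Big-endian stores the most-significant byte at the lowest address.
The bytes are already most-significant first: 0xC98B.
0xC98B = 51595.

51595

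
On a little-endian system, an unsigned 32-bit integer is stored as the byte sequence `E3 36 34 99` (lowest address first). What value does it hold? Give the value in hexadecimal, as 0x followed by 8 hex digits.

In little-endian order the low byte comes first in memory.
Reassemble most-significant byte first: 99 34 36 E3 → 0x993436E3.

0x993436E3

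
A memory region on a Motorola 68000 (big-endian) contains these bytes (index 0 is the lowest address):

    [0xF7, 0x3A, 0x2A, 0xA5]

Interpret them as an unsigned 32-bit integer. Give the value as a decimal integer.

Big-endian: lowest address holds the most-significant byte.
The bytes are already most-significant first: 0xF73A2AA5.
0xF73A2AA5 = 4147784357.

4147784357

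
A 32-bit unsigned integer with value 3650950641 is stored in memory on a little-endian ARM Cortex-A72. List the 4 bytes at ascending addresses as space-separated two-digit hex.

F1 15 9D D9

3650950641 in hexadecimal, padded to 32 bits, is 0xD99D15F1.
Split into bytes (most-significant first): D9 9D 15 F1.
Little-endian: lowest address holds the least-significant byte.
So at ascending addresses the bytes are F1 15 9D D9.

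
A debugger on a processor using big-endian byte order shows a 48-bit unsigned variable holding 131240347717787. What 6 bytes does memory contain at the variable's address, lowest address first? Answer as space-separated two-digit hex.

77 5C C6 4E 50 9B

131240347717787 in hexadecimal, padded to 48 bits, is 0x775CC64E509B.
Split into bytes (most-significant first): 77 5C C6 4E 50 9B.
Big-endian: lowest address holds the most-significant byte.
So the memory order matches the most-significant-first order: 77 5C C6 4E 50 9B.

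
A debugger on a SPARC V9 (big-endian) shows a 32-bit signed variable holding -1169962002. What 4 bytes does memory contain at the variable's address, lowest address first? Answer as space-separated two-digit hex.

Two's complement of -1169962002 in 32 bits: 1169962002 = 0x45BC3412; invert → 0xBA43CBED; add 1 → 0xBA43CBEE.
Split into bytes (most-significant first): BA 43 CB EE.
In big-endian order the high byte comes first in memory.
So the memory order matches the most-significant-first order: BA 43 CB EE.

BA 43 CB EE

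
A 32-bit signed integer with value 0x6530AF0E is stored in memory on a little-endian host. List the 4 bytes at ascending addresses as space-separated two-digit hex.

Split into bytes (most-significant first): 65 30 AF 0E.
In little-endian order the low byte comes first in memory.
So at ascending addresses the bytes are 0E AF 30 65.

0E AF 30 65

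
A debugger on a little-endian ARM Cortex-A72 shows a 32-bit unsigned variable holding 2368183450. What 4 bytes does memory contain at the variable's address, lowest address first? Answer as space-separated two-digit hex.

2368183450 in hexadecimal, padded to 32 bits, is 0x8D279C9A.
Split into bytes (most-significant first): 8D 27 9C 9A.
In little-endian order the low byte comes first in memory.
So at ascending addresses the bytes are 9A 9C 27 8D.

9A 9C 27 8D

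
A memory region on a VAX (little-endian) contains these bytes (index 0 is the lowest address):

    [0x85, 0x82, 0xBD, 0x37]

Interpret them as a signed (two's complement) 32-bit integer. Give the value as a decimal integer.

935166597

Little-endian stores the least-significant byte at the lowest address.
Reassemble most-significant byte first: 37 BD 82 85 → 0x37BD8285.
0x37BD8285 = 935166597.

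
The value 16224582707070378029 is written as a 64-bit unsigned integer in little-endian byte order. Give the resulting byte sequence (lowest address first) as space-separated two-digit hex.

16224582707070378029 in hexadecimal, padded to 64 bits, is 0xE1294C02B3E0202D.
Split into bytes (most-significant first): E1 29 4C 02 B3 E0 20 2D.
Little-endian: lowest address holds the least-significant byte.
So at ascending addresses the bytes are 2D 20 E0 B3 02 4C 29 E1.

2D 20 E0 B3 02 4C 29 E1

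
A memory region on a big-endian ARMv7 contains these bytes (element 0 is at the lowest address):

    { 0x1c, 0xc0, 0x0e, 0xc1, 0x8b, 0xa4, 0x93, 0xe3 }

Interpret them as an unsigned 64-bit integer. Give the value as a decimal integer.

2071672053024723939

In big-endian order the high byte comes first in memory.
The bytes are already most-significant first: 0x1CC00EC18BA493E3.
0x1CC00EC18BA493E3 = 2071672053024723939.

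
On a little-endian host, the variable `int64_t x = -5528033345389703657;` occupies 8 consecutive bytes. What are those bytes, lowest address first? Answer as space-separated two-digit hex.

17 4E 88 0D F6 7A 48 B3

Two's complement of -5528033345389703657 in 64 bits: 5528033345389703657 = 0x4CB78509F277B1E9; invert → 0xB3487AF60D884E16; add 1 → 0xB3487AF60D884E17.
Split into bytes (most-significant first): B3 48 7A F6 0D 88 4E 17.
Little-endian stores the least-significant byte at the lowest address.
So at ascending addresses the bytes are 17 4E 88 0D F6 7A 48 B3.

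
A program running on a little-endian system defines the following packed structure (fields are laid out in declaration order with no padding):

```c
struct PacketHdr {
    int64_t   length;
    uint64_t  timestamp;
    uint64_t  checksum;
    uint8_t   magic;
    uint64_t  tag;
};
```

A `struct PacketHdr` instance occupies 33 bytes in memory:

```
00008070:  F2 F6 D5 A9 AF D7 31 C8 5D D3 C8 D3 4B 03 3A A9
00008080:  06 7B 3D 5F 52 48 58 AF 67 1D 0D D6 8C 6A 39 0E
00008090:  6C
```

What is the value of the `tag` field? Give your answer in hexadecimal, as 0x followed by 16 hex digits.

`tag` follows `length` (8 B), `timestamp` (8 B), `checksum` (8 B), `magic` (1 B), so it starts at offset 8 + 8 + 8 + 1 = 25 and occupies 8 bytes.
Bytes at offsets 25..32: 1D 0D D6 8C 6A 39 0E 6C.
Little-endian stores the least-significant byte at the lowest address.
Reassemble most-significant byte first: 6C 0E 39 6A 8C D6 0D 1D → 0x6C0E396A8CD60D1D.

0x6C0E396A8CD60D1D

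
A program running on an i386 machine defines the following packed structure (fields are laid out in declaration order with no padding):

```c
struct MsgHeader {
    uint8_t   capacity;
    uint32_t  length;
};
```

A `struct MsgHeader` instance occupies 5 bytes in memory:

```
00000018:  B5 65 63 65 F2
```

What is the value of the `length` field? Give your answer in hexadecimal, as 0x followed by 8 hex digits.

`length` follows `capacity` (1 byte), so it starts at byte offset 1 and occupies 4 bytes.
Bytes at offsets 1..4: 65 63 65 F2.
Little-endian: lowest address holds the least-significant byte.
Reassemble most-significant byte first: F2 65 63 65 → 0xF2656365.

0xF2656365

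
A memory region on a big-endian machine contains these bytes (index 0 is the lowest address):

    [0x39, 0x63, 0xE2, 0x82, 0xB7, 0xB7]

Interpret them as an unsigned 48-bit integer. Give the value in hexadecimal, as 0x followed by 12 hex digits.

Big-endian stores the most-significant byte at the lowest address.
The bytes are already most-significant first: 0x3963E282B7B7.

0x3963E282B7B7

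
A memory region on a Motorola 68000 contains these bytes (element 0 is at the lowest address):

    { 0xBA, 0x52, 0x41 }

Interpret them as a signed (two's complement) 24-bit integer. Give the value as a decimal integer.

Big-endian stores the most-significant byte at the lowest address.
The bytes are already most-significant first: 0xBA5241.
Top bit is set, so as a signed 24-bit value this is 0xBA5241 − 2^24 = -4566463.

-4566463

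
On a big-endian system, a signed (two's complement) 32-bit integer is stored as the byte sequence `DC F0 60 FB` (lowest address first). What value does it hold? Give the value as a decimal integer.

Big-endian: lowest address holds the most-significant byte.
The bytes are already most-significant first: 0xDCF060FB.
Top bit is set, so as a signed 32-bit value this is 0xDCF060FB − 2^32 = -588226309.

-588226309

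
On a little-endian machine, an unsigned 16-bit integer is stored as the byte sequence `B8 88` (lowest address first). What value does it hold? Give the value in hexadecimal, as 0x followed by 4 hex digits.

0x88B8

Little-endian stores the least-significant byte at the lowest address.
Reassemble most-significant byte first: 88 B8 → 0x88B8.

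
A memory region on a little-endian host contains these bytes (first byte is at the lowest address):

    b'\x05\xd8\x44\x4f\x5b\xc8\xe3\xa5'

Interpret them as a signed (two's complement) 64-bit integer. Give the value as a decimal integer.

Little-endian stores the least-significant byte at the lowest address.
Reassemble most-significant byte first: A5 E3 C8 5B 4F 44 D8 05 → 0xA5E3C85B4F44D805.
Top bit is set, so as a signed 64-bit value this is 0xA5E3C85B4F44D805 − 2^64 = -6493125943240632315.

-6493125943240632315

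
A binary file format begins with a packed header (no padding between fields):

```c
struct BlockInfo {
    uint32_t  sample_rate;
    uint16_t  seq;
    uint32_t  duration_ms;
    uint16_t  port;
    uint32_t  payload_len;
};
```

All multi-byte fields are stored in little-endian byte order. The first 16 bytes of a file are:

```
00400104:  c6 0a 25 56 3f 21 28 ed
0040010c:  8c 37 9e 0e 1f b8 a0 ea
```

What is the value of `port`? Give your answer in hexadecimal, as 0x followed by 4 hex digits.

`port` follows `sample_rate` (4 B), `seq` (2 B), `duration_ms` (4 B), so it starts at offset 4 + 2 + 4 = 10 and occupies 2 bytes.
Bytes at offsets 10..11: 9E 0E.
In little-endian order the low byte comes first in memory.
Reassemble most-significant byte first: 0E 9E → 0x0E9E.

0x0E9E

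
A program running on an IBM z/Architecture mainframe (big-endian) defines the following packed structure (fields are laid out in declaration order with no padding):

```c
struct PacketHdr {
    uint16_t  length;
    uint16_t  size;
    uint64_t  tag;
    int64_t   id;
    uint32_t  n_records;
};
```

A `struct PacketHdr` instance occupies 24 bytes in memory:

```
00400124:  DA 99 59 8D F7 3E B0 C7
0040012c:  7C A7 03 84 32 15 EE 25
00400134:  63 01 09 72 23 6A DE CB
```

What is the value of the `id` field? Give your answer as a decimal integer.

`id` follows `length` (2 B), `size` (2 B), `tag` (8 B), so it starts at offset 2 + 2 + 8 = 12 and occupies 8 bytes.
Bytes at offsets 12..19: 32 15 EE 25 63 01 09 72.
In big-endian order the high byte comes first in memory.
The bytes are already most-significant first: 0x3215EE2563010972.
0x3215EE2563010972 = 3609052520749533554.

3609052520749533554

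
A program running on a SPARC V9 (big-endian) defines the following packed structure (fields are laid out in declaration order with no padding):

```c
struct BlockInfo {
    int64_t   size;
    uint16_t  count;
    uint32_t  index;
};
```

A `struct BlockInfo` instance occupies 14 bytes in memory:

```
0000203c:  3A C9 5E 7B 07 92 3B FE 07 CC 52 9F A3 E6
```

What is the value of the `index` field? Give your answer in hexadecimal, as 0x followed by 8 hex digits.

0x529FA3E6

`index` follows `size` (8 B), `count` (2 B), so it starts at offset 8 + 2 = 10 and occupies 4 bytes.
Bytes at offsets 10..13: 52 9F A3 E6.
In big-endian order the high byte comes first in memory.
The bytes are already most-significant first: 0x529FA3E6.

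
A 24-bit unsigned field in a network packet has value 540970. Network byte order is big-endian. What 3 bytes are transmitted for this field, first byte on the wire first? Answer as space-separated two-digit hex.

540970 in hexadecimal, padded to 24 bits, is 0x08412A.
Split into bytes (most-significant first): 08 41 2A.
In big-endian order the high byte comes first in memory.
So the memory order matches the most-significant-first order: 08 41 2A.

08 41 2A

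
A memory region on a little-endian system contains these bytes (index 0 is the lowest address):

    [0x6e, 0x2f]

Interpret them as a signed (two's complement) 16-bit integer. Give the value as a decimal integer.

In little-endian order the low byte comes first in memory.
Reassemble most-significant byte first: 2F 6E → 0x2F6E.
0x2F6E = 12142.

12142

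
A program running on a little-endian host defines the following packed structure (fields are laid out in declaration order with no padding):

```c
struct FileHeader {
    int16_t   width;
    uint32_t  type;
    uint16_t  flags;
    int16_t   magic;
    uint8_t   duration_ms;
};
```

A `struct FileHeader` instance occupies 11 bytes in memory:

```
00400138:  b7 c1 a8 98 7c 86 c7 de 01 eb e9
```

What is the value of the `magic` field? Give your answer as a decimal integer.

`magic` follows `width` (2 B), `type` (4 B), `flags` (2 B), so it starts at offset 2 + 4 + 2 = 8 and occupies 2 bytes.
Bytes at offsets 8..9: 01 EB.
In little-endian order the low byte comes first in memory.
Reassemble most-significant byte first: EB 01 → 0xEB01.
Top bit is set, so as a signed 16-bit value this is 0xEB01 − 2^16 = -5375.

-5375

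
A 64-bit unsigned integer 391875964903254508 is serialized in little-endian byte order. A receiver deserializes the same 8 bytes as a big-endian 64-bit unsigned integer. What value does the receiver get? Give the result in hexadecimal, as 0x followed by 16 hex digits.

0xEC6912241D397005

391875964903254508 in 64-bit hexadecimal is 0x0570391D241269EC.
Stored little-endian, the bytes at ascending addresses are EC 69 12 24 1D 39 70 05.
Read back as big-endian, the last byte is least significant, giving 0xEC6912241D397005.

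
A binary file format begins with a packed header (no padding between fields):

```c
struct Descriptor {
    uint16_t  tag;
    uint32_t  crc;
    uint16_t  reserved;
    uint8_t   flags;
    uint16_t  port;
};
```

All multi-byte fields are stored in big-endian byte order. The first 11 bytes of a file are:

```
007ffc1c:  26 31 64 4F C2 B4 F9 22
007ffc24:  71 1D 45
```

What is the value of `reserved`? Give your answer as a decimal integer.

`reserved` follows `tag` (2 B), `crc` (4 B), so it starts at offset 2 + 4 = 6 and occupies 2 bytes.
Bytes at offsets 6..7: F9 22.
Big-endian stores the most-significant byte at the lowest address.
The bytes are already most-significant first: 0xF922.
0xF922 = 63778.

63778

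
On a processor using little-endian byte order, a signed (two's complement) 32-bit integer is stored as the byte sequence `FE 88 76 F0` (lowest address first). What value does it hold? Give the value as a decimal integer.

Little-endian stores the least-significant byte at the lowest address.
Reassemble most-significant byte first: F0 76 88 FE → 0xF07688FE.
Top bit is set, so as a signed 32-bit value this is 0xF07688FE − 2^32 = -260667138.

-260667138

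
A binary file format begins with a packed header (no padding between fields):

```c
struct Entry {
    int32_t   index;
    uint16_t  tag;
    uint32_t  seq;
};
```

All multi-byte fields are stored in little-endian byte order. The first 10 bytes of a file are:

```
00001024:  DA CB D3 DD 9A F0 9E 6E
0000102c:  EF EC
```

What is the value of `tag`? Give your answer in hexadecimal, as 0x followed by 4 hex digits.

0xF09A

`tag` follows `index` (4 bytes), so it starts at byte offset 4 and occupies 2 bytes.
Bytes at offsets 4..5: 9A F0.
Little-endian stores the least-significant byte at the lowest address.
Reassemble most-significant byte first: F0 9A → 0xF09A.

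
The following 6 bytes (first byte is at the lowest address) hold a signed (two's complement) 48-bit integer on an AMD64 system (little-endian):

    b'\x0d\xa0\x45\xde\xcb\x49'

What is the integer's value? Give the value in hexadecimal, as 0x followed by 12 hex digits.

0x49CBDE45A00D

Little-endian stores the least-significant byte at the lowest address.
Reassemble most-significant byte first: 49 CB DE 45 A0 0D → 0x49CBDE45A00D.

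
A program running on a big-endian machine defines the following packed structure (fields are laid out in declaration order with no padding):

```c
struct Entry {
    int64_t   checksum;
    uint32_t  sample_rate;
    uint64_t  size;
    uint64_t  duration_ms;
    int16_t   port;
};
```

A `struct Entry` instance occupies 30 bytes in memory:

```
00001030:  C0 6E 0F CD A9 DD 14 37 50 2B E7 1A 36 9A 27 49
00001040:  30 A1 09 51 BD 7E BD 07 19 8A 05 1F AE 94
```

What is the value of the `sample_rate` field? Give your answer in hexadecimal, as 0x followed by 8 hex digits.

0x502BE71A

`sample_rate` follows `checksum` (8 bytes), so it starts at byte offset 8 and occupies 4 bytes.
Bytes at offsets 8..11: 50 2B E7 1A.
Big-endian stores the most-significant byte at the lowest address.
The bytes are already most-significant first: 0x502BE71A.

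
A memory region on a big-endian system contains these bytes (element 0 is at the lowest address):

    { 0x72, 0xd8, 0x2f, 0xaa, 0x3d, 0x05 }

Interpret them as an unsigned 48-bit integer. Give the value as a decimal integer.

In big-endian order the high byte comes first in memory.
The bytes are already most-significant first: 0x72D82FAA3D05.
0x72D82FAA3D05 = 126272838188293.

126272838188293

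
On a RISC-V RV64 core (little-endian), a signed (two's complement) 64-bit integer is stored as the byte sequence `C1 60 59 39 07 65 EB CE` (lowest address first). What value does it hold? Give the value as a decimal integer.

Little-endian stores the least-significant byte at the lowest address.
Reassemble most-significant byte first: CE EB 65 07 39 59 60 C1 → 0xCEEB6507395960C1.
Top bit is set, so as a signed 64-bit value this is 0xCEEB6507395960C1 − 2^64 = -3536622000668057407.

-3536622000668057407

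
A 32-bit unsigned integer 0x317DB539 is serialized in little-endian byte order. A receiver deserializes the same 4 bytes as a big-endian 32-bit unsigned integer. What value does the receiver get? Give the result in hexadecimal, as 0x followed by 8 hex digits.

0x39B57D31

Stored little-endian, the bytes at ascending addresses are 39 B5 7D 31.
Read back as big-endian, the last byte is least significant, giving 0x39B57D31.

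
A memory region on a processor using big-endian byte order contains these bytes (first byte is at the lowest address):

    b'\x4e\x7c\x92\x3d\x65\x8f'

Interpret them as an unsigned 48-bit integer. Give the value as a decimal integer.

Big-endian stores the most-significant byte at the lowest address.
The bytes are already most-significant first: 0x4E7C923D658F.
0x4E7C923D658F = 86296936408463.

86296936408463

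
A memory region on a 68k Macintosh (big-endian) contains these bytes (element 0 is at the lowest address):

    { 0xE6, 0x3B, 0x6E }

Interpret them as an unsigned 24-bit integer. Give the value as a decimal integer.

Big-endian: lowest address holds the most-significant byte.
The bytes are already most-significant first: 0xE63B6E.
0xE63B6E = 15088494.

15088494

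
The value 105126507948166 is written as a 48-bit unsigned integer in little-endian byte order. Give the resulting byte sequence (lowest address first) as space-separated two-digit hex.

105126507948166 in hexadecimal, padded to 48 bits, is 0x5F9CAC29A886.
Split into bytes (most-significant first): 5F 9C AC 29 A8 86.
Little-endian stores the least-significant byte at the lowest address.
So at ascending addresses the bytes are 86 A8 29 AC 9C 5F.

86 A8 29 AC 9C 5F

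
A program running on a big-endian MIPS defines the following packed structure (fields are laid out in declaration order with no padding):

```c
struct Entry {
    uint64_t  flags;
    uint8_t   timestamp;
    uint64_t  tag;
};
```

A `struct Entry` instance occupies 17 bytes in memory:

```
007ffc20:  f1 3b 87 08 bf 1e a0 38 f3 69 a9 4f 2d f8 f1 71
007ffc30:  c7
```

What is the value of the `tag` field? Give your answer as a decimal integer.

7613703703915229639

`tag` follows `flags` (8 B), `timestamp` (1 B), so it starts at offset 8 + 1 = 9 and occupies 8 bytes.
Bytes at offsets 9..16: 69 A9 4F 2D F8 F1 71 C7.
Big-endian stores the most-significant byte at the lowest address.
The bytes are already most-significant first: 0x69A94F2DF8F171C7.
0x69A94F2DF8F171C7 = 7613703703915229639.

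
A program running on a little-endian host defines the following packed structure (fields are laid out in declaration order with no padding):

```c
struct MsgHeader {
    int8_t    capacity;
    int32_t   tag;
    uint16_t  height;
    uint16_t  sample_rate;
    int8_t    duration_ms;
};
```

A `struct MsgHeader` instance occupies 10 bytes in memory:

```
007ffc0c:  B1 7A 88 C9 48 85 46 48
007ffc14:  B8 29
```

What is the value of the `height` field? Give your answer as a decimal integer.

`height` follows `capacity` (1 B), `tag` (4 B), so it starts at offset 1 + 4 = 5 and occupies 2 bytes.
Bytes at offsets 5..6: 85 46.
Little-endian stores the least-significant byte at the lowest address.
Reassemble most-significant byte first: 46 85 → 0x4685.
0x4685 = 18053.

18053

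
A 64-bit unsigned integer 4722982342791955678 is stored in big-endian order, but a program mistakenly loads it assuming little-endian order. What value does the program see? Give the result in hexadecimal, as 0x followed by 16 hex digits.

4722982342791955678 in 64-bit hexadecimal is 0x418B676AD68E84DE.
Stored big-endian, the bytes at ascending addresses are 41 8B 67 6A D6 8E 84 DE.
Read back as little-endian, the first byte is least significant, giving 0xDE848ED66A678B41.

0xDE848ED66A678B41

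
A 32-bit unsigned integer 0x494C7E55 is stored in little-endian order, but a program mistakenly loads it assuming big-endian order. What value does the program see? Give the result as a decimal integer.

Stored little-endian, the bytes at ascending addresses are 55 7E 4C 49.
Read back as big-endian, the last byte is least significant, giving 0x557E4C49.
0x557E4C49 = 1434340425.

1434340425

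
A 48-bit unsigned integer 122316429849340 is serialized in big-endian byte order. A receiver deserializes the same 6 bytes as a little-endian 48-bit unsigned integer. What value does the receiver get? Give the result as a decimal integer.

278117805670255

122316429849340 in 48-bit hexadecimal is 0x6F3F0359F2FC.
Stored big-endian, the bytes at ascending addresses are 6F 3F 03 59 F2 FC.
Read back as little-endian, the first byte is least significant, giving 0xFCF259033F6F.
0xFCF259033F6F = 278117805670255.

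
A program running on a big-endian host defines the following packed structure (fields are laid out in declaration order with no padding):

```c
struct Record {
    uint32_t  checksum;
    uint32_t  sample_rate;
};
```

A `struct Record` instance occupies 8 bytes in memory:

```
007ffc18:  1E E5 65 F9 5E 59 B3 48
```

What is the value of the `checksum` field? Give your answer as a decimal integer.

518350329

`checksum` is the first field, at byte offset 0, occupying 4 bytes.
Bytes at offsets 0..3: 1E E5 65 F9.
Big-endian stores the most-significant byte at the lowest address.
The bytes are already most-significant first: 0x1EE565F9.
0x1EE565F9 = 518350329.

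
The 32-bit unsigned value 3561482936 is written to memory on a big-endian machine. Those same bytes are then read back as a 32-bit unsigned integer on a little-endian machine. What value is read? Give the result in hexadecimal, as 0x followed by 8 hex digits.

3561482936 in 32-bit hexadecimal is 0xD447EAB8.
Stored big-endian, the bytes at ascending addresses are D4 47 EA B8.
Read back as little-endian, the first byte is least significant, giving 0xB8EA47D4.

0xB8EA47D4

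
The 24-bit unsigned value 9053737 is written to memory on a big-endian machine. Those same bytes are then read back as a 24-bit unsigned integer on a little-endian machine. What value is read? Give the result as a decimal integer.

9053737 in 24-bit hexadecimal is 0x8A2629.
Stored big-endian, the bytes at ascending addresses are 8A 26 29.
Read back as little-endian, the first byte is least significant, giving 0x29268A.
0x29268A = 2696842.

2696842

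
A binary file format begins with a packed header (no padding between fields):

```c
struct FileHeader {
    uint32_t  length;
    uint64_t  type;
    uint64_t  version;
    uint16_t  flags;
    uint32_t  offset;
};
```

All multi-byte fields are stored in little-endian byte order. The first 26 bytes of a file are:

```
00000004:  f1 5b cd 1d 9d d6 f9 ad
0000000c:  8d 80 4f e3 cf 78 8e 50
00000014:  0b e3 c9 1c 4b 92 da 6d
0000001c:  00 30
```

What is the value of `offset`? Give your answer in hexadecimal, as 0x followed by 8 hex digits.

0x30006DDA

`offset` follows `length` (4 B), `type` (8 B), `version` (8 B), `flags` (2 B), so it starts at offset 4 + 8 + 8 + 2 = 22 and occupies 4 bytes.
Bytes at offsets 22..25: DA 6D 00 30.
In little-endian order the low byte comes first in memory.
Reassemble most-significant byte first: 30 00 6D DA → 0x30006DDA.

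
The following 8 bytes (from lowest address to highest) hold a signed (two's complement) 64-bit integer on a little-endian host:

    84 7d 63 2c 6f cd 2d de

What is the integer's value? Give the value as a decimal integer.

-2437065945967788668

In little-endian order the low byte comes first in memory.
Reassemble most-significant byte first: DE 2D CD 6F 2C 63 7D 84 → 0xDE2DCD6F2C637D84.
Top bit is set, so as a signed 64-bit value this is 0xDE2DCD6F2C637D84 − 2^64 = -2437065945967788668.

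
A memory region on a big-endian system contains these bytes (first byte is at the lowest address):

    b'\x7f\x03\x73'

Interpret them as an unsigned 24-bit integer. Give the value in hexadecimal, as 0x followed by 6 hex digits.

0x7F0373

Big-endian stores the most-significant byte at the lowest address.
The bytes are already most-significant first: 0x7F0373.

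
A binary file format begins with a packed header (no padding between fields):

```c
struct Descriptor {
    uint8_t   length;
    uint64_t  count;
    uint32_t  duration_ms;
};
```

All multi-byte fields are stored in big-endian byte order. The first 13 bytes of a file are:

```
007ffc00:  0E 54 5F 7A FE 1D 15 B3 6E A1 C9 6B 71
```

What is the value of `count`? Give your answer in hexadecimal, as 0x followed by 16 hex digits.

0x545F7AFE1D15B36E

`count` follows `length` (1 byte), so it starts at byte offset 1 and occupies 8 bytes.
Bytes at offsets 1..8: 54 5F 7A FE 1D 15 B3 6E.
In big-endian order the high byte comes first in memory.
The bytes are already most-significant first: 0x545F7AFE1D15B36E.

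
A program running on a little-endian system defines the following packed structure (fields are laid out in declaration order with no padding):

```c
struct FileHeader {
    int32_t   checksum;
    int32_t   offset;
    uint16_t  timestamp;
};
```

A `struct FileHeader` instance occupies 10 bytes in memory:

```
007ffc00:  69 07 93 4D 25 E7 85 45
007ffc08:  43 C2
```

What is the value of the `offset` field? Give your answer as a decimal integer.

1166403365

`offset` follows `checksum` (4 bytes), so it starts at byte offset 4 and occupies 4 bytes.
Bytes at offsets 4..7: 25 E7 85 45.
In little-endian order the low byte comes first in memory.
Reassemble most-significant byte first: 45 85 E7 25 → 0x4585E725.
0x4585E725 = 1166403365.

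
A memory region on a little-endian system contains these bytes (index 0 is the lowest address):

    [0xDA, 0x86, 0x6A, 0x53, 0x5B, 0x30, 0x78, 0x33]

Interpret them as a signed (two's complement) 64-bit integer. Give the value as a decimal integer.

3708767461939250906

Little-endian stores the least-significant byte at the lowest address.
Reassemble most-significant byte first: 33 78 30 5B 53 6A 86 DA → 0x3378305B536A86DA.
0x3378305B536A86DA = 3708767461939250906.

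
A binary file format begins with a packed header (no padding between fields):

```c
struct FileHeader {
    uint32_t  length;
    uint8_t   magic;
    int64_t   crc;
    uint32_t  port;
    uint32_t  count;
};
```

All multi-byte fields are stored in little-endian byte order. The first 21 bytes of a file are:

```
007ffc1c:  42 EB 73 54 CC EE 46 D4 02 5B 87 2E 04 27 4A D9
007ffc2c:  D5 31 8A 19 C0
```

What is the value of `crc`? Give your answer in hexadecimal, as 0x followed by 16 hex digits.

0x042E875B02D446EE

`crc` follows `length` (4 B), `magic` (1 B), so it starts at offset 4 + 1 = 5 and occupies 8 bytes.
Bytes at offsets 5..12: EE 46 D4 02 5B 87 2E 04.
Little-endian stores the least-significant byte at the lowest address.
Reassemble most-significant byte first: 04 2E 87 5B 02 D4 46 EE → 0x042E875B02D446EE.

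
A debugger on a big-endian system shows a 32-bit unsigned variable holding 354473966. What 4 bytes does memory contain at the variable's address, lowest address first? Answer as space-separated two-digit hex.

354473966 in hexadecimal, padded to 32 bits, is 0x1520D7EE.
Split into bytes (most-significant first): 15 20 D7 EE.
Big-endian: lowest address holds the most-significant byte.
So the memory order matches the most-significant-first order: 15 20 D7 EE.

15 20 D7 EE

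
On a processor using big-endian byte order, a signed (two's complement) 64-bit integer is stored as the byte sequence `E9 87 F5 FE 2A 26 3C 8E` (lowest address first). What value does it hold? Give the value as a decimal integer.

-1619055069038756722

Big-endian: lowest address holds the most-significant byte.
The bytes are already most-significant first: 0xE987F5FE2A263C8E.
Top bit is set, so as a signed 64-bit value this is 0xE987F5FE2A263C8E − 2^64 = -1619055069038756722.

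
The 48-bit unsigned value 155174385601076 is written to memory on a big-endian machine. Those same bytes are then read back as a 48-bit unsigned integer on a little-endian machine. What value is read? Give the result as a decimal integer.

58042747593101

155174385601076 in 48-bit hexadecimal is 0x8D215A21CA34.
Stored big-endian, the bytes at ascending addresses are 8D 21 5A 21 CA 34.
Read back as little-endian, the first byte is least significant, giving 0x34CA215A218D.
0x34CA215A218D = 58042747593101.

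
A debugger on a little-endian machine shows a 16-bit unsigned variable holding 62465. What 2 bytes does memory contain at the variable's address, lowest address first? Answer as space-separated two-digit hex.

01 F4

62465 in hexadecimal, padded to 16 bits, is 0xF401.
Split into bytes (most-significant first): F4 01.
In little-endian order the low byte comes first in memory.
So at ascending addresses the bytes are 01 F4.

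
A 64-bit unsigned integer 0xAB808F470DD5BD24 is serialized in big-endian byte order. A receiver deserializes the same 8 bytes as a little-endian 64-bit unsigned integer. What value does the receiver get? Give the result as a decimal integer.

2647506408975597739

Stored big-endian, the bytes at ascending addresses are AB 80 8F 47 0D D5 BD 24.
Read back as little-endian, the first byte is least significant, giving 0x24BDD50D478F80AB.
0x24BDD50D478F80AB = 2647506408975597739.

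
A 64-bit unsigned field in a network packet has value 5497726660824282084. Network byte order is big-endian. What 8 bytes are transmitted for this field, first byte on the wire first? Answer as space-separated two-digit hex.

5497726660824282084 in hexadecimal, padded to 64 bits, is 0x4C4BD94512A033E4.
Split into bytes (most-significant first): 4C 4B D9 45 12 A0 33 E4.
Big-endian: lowest address holds the most-significant byte.
So the memory order matches the most-significant-first order: 4C 4B D9 45 12 A0 33 E4.

4C 4B D9 45 12 A0 33 E4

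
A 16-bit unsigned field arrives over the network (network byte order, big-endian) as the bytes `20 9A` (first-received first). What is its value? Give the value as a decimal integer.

8346

Big-endian stores the most-significant byte at the lowest address.
The bytes are already most-significant first: 0x209A.
0x209A = 8346.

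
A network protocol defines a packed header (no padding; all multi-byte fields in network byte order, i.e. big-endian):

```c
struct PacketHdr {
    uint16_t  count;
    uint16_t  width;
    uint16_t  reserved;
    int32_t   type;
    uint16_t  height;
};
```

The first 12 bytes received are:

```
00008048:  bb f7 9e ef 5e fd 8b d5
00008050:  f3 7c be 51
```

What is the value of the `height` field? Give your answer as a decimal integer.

48721

`height` follows `count` (2 B), `width` (2 B), `reserved` (2 B), `type` (4 B), so it starts at offset 2 + 2 + 2 + 4 = 10 and occupies 2 bytes.
Bytes at offsets 10..11: BE 51.
Big-endian stores the most-significant byte at the lowest address.
The bytes are already most-significant first: 0xBE51.
0xBE51 = 48721.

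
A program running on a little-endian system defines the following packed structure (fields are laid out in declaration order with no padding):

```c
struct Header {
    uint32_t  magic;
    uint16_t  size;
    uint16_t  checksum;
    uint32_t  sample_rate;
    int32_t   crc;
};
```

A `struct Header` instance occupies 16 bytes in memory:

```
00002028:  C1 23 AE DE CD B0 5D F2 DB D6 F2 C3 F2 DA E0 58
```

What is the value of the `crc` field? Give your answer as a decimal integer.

1491131122

`crc` follows `magic` (4 B), `size` (2 B), `checksum` (2 B), `sample_rate` (4 B), so it starts at offset 4 + 2 + 2 + 4 = 12 and occupies 4 bytes.
Bytes at offsets 12..15: F2 DA E0 58.
Little-endian: lowest address holds the least-significant byte.
Reassemble most-significant byte first: 58 E0 DA F2 → 0x58E0DAF2.
0x58E0DAF2 = 1491131122.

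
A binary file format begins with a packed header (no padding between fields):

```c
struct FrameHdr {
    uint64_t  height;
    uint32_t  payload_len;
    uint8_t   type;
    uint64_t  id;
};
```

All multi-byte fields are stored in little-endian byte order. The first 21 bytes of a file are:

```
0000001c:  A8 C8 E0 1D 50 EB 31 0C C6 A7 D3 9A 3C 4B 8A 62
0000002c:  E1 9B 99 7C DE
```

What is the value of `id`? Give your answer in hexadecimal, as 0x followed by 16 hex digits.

0xDE7C999BE1628A4B

`id` follows `height` (8 B), `payload_len` (4 B), `type` (1 B), so it starts at offset 8 + 4 + 1 = 13 and occupies 8 bytes.
Bytes at offsets 13..20: 4B 8A 62 E1 9B 99 7C DE.
Little-endian: lowest address holds the least-significant byte.
Reassemble most-significant byte first: DE 7C 99 9B E1 62 8A 4B → 0xDE7C999BE1628A4B.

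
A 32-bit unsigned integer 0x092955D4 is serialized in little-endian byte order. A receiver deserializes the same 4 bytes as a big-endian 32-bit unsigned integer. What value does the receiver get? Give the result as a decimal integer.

Stored little-endian, the bytes at ascending addresses are D4 55 29 09.
Read back as big-endian, the last byte is least significant, giving 0xD4552909.
0xD4552909 = 3562350857.

3562350857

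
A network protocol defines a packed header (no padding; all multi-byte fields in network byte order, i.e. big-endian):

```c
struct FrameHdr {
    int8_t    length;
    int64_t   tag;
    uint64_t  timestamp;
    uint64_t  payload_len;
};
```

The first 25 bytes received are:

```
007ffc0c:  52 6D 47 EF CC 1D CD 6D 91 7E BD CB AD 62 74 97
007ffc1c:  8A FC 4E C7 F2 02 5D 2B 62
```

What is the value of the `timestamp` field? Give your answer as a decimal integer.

9132679564918822794

`timestamp` follows `length` (1 B), `tag` (8 B), so it starts at offset 1 + 8 = 9 and occupies 8 bytes.
Bytes at offsets 9..16: 7E BD CB AD 62 74 97 8A.
Big-endian: lowest address holds the most-significant byte.
The bytes are already most-significant first: 0x7EBDCBAD6274978A.
0x7EBDCBAD6274978A = 9132679564918822794.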